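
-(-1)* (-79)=-79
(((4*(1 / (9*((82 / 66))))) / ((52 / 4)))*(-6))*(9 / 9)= -88 / 533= -0.17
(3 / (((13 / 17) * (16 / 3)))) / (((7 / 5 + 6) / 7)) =5355 / 7696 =0.70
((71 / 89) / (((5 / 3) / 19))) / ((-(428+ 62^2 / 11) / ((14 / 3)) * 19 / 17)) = -92939 / 1902820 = -0.05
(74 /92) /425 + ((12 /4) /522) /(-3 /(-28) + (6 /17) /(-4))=4681871 /15307650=0.31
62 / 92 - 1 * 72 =-3281 / 46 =-71.33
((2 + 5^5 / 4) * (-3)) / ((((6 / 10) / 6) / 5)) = -234975 / 2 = -117487.50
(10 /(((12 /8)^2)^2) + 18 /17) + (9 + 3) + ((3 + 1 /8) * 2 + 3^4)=563381 /5508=102.28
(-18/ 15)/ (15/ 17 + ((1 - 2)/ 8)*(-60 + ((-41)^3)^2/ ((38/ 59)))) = 31008/ 23821772552015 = 0.00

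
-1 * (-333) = 333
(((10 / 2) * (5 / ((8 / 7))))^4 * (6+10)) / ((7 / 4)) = 133984375 / 64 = 2093505.86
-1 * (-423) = 423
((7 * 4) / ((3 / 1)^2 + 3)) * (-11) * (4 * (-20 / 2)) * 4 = 12320 / 3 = 4106.67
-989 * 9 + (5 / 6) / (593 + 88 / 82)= -1300809737 / 146142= -8901.00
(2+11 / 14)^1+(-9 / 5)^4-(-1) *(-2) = 98729 / 8750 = 11.28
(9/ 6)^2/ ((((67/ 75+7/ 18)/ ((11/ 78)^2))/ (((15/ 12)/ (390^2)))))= 605/ 2109401216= 0.00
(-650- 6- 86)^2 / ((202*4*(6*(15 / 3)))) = 137641 / 6060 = 22.71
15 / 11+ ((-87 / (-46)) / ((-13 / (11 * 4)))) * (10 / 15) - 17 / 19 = -237382 / 62491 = -3.80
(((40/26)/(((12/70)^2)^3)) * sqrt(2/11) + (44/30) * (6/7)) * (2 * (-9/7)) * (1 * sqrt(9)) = -1313046875 * sqrt(22)/30888 - 2376/245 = -199398.97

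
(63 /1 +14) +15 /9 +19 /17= 4069 /51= 79.78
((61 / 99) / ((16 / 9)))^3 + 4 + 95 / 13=804361825 / 70873088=11.35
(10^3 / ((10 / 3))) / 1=300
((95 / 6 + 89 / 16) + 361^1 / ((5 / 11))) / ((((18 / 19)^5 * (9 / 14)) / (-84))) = -23749273281293 / 170061120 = -139651.40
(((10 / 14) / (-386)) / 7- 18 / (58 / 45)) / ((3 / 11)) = -84263465 / 1645518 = -51.21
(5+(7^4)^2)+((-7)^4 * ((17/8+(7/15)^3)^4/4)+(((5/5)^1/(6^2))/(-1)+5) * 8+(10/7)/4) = 86002468550271585728730247/14880348000000000000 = 5779600.62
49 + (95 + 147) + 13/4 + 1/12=883/3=294.33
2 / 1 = 2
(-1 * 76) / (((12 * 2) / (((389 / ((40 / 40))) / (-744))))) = 7391 / 4464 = 1.66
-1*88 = -88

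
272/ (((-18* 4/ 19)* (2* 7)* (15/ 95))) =-6137/ 189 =-32.47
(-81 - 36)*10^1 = -1170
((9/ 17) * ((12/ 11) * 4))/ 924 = 0.00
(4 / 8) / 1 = 1 / 2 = 0.50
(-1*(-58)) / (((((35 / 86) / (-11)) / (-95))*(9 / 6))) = 2084984 / 21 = 99284.95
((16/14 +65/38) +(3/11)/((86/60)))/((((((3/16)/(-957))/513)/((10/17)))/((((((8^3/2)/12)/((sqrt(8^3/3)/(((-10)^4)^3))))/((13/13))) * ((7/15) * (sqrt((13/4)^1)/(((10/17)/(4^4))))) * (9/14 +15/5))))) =-10210308360984890966501.13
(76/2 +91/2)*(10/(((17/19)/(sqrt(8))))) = 31730*sqrt(2)/17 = 2639.59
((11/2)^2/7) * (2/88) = 11/112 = 0.10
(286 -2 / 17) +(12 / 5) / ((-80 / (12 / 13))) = 1579347 / 5525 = 285.85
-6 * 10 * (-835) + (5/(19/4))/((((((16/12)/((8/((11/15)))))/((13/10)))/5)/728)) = 18988500/209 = 90854.07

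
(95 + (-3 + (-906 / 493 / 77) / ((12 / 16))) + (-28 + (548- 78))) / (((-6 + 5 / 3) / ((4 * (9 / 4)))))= -547289082 / 493493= -1109.01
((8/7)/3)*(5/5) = 8/21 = 0.38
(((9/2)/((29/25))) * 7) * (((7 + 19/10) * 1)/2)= 28035/232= 120.84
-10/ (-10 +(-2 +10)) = 5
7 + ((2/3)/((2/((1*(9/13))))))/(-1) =6.77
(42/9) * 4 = 56/3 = 18.67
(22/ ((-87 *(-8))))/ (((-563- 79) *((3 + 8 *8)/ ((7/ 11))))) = -7/ 14968872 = -0.00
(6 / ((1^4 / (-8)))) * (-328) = 15744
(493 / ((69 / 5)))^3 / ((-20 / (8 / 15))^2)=479292628 / 14782905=32.42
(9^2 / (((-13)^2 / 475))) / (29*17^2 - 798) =38475 / 1281527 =0.03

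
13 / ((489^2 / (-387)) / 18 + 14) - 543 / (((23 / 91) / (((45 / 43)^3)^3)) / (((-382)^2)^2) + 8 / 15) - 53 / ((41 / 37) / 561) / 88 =-5341624072671887610550220804540105211 / 4035446390785416531144531735332936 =-1323.68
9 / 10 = 0.90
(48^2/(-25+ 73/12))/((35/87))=-2405376/7945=-302.75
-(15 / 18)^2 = -0.69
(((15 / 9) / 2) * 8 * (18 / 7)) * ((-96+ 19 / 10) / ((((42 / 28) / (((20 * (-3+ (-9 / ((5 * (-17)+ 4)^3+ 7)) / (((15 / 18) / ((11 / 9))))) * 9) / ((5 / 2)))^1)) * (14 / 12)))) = 12961950573312 / 65100665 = 199106.27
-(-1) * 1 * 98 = 98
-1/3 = -0.33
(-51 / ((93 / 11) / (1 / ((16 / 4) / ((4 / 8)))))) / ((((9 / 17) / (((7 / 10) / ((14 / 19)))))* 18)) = -60401 / 803520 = -0.08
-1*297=-297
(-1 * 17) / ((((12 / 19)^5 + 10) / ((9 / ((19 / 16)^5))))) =-4718592 / 735583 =-6.41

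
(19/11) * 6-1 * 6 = 48/11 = 4.36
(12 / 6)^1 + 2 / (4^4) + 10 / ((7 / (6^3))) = 278279 / 896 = 310.58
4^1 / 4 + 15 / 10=5 / 2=2.50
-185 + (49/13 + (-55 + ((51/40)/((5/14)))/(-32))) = -9831841/41600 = -236.34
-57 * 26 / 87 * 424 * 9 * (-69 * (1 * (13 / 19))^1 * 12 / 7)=5260891.74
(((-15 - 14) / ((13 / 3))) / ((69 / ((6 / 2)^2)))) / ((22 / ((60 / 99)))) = -870 / 36179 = -0.02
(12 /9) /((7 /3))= 4 /7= 0.57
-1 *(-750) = 750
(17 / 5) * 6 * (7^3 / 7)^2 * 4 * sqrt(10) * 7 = 6857256 * sqrt(10) / 5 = 4336909.49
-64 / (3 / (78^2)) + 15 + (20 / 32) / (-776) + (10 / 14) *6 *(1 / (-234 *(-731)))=-160779052662583 / 1238887104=-129777.00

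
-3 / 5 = -0.60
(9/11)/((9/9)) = 9/11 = 0.82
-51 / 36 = -17 / 12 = -1.42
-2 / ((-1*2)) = 1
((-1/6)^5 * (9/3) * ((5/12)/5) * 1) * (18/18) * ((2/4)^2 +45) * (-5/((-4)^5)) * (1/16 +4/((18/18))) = -58825/2038431744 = -0.00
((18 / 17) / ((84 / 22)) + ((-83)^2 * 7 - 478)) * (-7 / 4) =-1420422 / 17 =-83554.24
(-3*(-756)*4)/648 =14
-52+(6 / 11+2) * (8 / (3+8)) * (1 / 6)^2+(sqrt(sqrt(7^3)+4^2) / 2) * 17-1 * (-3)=-53305 / 1089+17 * sqrt(16+7 * sqrt(7)) / 2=0.99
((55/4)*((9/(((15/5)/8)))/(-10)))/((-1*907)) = 33/907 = 0.04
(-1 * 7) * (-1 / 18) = 7 / 18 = 0.39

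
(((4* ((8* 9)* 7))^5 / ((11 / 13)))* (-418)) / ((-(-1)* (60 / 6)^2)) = -164505183812258365.44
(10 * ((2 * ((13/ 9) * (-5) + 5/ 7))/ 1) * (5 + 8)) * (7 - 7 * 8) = 746200/ 9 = 82911.11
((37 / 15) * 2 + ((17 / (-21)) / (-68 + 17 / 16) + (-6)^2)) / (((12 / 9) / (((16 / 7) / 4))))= 270854 / 15435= 17.55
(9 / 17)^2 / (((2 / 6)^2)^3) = 204.32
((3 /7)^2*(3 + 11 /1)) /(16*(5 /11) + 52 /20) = 330 /1267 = 0.26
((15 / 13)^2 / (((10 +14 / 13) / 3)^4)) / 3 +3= 5312641 / 1769472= 3.00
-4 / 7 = -0.57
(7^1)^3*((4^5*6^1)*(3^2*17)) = 322430976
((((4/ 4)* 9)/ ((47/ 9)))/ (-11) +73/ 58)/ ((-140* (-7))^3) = 33043/ 28222583312000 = 0.00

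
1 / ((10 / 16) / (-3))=-24 / 5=-4.80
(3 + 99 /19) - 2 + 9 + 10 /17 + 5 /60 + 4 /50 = 1546727 /96900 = 15.96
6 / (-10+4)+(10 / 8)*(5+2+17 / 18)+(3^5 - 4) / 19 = 29425 / 1368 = 21.51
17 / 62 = 0.27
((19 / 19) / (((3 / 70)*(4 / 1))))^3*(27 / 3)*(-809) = -34685875 / 24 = -1445244.79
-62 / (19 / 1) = -62 / 19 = -3.26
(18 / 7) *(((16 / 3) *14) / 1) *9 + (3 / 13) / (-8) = 179709 / 104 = 1727.97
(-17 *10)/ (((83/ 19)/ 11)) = -35530/ 83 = -428.07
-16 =-16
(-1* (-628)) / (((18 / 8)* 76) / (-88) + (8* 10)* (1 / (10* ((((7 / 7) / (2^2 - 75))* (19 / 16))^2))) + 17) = 19950304 / 908987509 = 0.02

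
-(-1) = 1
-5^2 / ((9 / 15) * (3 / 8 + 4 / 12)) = -1000 / 17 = -58.82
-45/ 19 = -2.37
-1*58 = -58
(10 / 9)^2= 100 / 81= 1.23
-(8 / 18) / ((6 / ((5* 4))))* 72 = -320 / 3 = -106.67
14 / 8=7 / 4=1.75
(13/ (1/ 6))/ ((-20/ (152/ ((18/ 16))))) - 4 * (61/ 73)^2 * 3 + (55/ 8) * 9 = -302753743/ 639480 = -473.44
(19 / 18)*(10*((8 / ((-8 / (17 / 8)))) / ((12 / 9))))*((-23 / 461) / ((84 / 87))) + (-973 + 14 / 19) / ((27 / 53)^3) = -1135854319244881 / 154473443712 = -7353.07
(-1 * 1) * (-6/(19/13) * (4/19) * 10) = 3120/361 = 8.64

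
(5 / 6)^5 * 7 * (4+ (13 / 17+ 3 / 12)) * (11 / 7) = 11721875 / 528768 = 22.17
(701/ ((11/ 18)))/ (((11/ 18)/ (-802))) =-182153448/ 121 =-1505400.40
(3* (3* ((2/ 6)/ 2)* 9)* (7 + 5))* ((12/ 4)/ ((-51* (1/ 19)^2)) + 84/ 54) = -54198/ 17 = -3188.12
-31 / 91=-0.34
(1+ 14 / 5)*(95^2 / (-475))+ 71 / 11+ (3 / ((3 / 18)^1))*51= 46874 / 55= 852.25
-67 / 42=-1.60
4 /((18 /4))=8 /9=0.89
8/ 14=4/ 7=0.57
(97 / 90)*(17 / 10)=1649 / 900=1.83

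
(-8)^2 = 64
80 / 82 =40 / 41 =0.98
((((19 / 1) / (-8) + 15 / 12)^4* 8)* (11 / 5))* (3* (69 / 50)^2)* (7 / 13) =86.73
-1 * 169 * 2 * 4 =-1352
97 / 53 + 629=33434 / 53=630.83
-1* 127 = -127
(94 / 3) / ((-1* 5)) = -94 / 15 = -6.27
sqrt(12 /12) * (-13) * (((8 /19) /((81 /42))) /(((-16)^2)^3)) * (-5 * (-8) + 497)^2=-2915731 /59768832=-0.05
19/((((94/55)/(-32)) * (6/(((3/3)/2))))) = -4180/141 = -29.65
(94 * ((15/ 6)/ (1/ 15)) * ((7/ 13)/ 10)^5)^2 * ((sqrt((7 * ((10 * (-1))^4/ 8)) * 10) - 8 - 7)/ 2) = -16847671276107/ 882294347833600000+5615890425369 * sqrt(35)/ 88229434783360000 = 0.00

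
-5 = -5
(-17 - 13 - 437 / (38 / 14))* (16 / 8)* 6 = -2292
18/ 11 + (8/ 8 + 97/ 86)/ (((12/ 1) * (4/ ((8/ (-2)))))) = 5521/ 3784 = 1.46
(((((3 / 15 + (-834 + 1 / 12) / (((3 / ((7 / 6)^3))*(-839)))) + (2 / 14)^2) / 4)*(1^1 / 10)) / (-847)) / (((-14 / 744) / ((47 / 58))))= 0.00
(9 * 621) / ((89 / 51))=285039 / 89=3202.69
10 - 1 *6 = 4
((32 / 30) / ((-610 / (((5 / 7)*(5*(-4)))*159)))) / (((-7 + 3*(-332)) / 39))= -66144 / 428281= -0.15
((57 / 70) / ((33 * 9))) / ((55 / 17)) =323 / 381150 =0.00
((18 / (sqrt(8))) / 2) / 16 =9 * sqrt(2) / 64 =0.20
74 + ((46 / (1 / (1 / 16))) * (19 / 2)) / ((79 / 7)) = 96595 / 1264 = 76.42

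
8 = 8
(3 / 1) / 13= 3 / 13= 0.23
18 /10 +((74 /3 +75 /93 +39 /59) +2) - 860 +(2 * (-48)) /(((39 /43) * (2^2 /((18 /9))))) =-314922421 /356655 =-882.99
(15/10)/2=0.75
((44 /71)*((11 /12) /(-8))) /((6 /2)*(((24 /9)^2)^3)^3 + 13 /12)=-5208653241 /10232178432850013878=-0.00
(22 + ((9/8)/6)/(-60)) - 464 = -141441/320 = -442.00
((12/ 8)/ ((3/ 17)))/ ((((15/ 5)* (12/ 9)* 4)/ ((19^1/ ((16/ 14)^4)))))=775523/ 131072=5.92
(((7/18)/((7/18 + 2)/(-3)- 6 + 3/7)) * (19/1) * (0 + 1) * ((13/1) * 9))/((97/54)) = -17646174/233479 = -75.58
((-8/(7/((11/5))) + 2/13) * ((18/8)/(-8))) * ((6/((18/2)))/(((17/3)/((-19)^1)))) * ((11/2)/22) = -91827/247520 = -0.37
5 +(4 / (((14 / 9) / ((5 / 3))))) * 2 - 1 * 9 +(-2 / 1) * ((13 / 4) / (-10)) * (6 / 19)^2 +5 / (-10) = 104523 / 25270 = 4.14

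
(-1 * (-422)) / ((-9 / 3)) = -422 / 3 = -140.67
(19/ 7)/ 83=19/ 581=0.03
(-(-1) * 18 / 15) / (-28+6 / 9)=-9 / 205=-0.04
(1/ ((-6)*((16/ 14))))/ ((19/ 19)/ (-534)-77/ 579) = 120239/ 111192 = 1.08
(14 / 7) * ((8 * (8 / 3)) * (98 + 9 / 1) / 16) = 856 / 3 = 285.33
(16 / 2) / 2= 4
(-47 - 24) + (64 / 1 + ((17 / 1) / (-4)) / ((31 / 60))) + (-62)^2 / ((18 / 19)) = 1127810 / 279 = 4042.33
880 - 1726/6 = 592.33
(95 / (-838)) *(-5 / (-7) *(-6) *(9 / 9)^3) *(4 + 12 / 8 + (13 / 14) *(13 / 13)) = 64125 / 20531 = 3.12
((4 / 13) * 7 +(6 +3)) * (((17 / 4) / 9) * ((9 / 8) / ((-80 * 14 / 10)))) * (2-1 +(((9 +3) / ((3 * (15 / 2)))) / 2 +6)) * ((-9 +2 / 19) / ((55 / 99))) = 6.16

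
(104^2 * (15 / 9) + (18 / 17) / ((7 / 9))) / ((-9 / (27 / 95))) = -6436006 / 11305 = -569.31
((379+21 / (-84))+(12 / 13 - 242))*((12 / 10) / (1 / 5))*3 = 64431 / 26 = 2478.12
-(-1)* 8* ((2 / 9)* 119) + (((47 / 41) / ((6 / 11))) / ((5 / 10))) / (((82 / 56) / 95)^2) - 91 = 11049034885 / 620289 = 17812.72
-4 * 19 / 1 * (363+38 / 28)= -193838 / 7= -27691.14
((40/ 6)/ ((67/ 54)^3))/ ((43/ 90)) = 7.31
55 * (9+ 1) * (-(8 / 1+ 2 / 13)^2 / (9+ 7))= -772475 / 338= -2285.43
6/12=1/2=0.50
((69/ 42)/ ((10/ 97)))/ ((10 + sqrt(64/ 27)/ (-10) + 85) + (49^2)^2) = 6693 * sqrt(3)/ 157030772334105488 + 54259381305/ 19628846541763186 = 0.00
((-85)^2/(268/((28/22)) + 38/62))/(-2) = -1567825/91654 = -17.11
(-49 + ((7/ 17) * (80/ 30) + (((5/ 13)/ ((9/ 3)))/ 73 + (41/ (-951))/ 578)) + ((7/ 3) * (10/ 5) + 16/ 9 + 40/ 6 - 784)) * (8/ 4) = -1281350406887/ 782466633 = -1637.58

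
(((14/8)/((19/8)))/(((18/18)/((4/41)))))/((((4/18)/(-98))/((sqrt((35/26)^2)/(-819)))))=6860/131651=0.05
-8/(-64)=1/8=0.12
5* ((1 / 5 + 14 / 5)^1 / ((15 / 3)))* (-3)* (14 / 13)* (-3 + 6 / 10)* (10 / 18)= 168 / 13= 12.92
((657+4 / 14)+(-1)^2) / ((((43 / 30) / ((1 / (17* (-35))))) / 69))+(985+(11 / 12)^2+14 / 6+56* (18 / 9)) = 5399914547 / 5157936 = 1046.91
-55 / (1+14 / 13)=-715 / 27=-26.48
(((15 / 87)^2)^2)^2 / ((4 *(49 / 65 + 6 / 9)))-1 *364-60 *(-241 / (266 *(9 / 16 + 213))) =-30541944668213588585779 / 83965157823127091756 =-363.75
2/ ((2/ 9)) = 9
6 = 6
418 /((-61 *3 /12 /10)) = -16720 /61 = -274.10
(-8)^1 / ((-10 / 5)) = 4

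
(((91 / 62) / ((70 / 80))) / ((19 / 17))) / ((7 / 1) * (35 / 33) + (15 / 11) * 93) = 14586 / 1304635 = 0.01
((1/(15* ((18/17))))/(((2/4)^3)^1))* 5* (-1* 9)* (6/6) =-22.67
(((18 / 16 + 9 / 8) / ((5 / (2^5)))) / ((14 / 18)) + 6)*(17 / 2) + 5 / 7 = 7318 / 35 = 209.09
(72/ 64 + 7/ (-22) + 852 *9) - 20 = 673095/ 88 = 7648.81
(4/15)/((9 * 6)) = 2/405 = 0.00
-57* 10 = -570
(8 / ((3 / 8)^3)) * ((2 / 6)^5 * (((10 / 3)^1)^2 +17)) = 1036288 / 59049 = 17.55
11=11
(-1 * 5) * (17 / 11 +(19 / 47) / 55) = -4014 / 517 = -7.76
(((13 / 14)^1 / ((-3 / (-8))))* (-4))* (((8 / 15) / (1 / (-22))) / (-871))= -2816 / 21105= -0.13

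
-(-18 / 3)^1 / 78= 1 / 13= 0.08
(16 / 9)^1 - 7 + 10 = 43 / 9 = 4.78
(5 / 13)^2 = 0.15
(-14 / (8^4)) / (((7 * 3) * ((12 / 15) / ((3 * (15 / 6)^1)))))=-25 / 16384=-0.00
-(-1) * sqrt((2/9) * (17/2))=sqrt(17)/3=1.37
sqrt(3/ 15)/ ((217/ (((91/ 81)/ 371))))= 13 * sqrt(5)/ 4657905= 0.00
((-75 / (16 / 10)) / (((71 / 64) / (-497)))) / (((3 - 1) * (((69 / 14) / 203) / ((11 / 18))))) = 264292.27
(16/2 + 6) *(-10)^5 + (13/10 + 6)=-13999927/10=-1399992.70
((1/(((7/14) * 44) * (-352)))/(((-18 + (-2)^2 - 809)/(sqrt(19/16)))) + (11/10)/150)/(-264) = -1/36000 - sqrt(19)/6730217472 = -0.00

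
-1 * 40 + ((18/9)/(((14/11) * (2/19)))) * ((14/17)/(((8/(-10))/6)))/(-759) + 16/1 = -18673/782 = -23.88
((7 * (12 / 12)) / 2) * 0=0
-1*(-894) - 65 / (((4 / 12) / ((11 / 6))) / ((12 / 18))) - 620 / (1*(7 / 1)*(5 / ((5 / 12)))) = 4538 / 7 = 648.29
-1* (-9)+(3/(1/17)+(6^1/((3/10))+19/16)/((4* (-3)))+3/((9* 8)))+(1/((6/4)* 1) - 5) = 10357/192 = 53.94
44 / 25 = 1.76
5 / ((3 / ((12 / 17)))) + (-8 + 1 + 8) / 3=77 / 51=1.51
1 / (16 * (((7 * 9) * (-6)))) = -1 / 6048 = -0.00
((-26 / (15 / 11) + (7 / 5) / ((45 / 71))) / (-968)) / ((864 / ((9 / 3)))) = 3793 / 62726400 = 0.00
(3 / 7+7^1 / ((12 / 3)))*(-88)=-1342 / 7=-191.71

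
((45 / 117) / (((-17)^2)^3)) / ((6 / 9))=15 / 627576794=0.00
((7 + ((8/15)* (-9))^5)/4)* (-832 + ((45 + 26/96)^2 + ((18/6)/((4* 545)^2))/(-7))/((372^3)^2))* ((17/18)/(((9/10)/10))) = 5546368.09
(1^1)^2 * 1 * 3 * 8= 24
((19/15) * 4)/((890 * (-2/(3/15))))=-0.00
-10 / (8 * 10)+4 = 31 / 8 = 3.88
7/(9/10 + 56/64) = 280/71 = 3.94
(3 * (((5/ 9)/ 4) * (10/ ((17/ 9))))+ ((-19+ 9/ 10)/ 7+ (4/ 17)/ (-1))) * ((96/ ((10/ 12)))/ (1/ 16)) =-3373056/ 2975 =-1133.80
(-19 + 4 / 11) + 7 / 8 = -1563 / 88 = -17.76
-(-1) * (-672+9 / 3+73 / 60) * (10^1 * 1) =-40067 / 6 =-6677.83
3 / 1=3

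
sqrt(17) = 4.12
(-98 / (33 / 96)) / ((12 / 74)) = -58016 / 33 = -1758.06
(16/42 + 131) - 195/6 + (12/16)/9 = 2771/28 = 98.96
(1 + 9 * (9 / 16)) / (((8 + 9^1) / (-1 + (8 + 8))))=1455 / 272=5.35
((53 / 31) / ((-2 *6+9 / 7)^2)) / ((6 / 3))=2597 / 348750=0.01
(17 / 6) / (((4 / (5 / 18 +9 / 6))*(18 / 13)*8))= 221 / 1944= 0.11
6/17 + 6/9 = 52/51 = 1.02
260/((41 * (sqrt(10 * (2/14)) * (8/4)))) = 13 * sqrt(70)/41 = 2.65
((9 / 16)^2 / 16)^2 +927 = 15552485793 / 16777216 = 927.00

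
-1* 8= -8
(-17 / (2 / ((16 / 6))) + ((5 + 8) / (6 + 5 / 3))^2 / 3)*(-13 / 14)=447863 / 22218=20.16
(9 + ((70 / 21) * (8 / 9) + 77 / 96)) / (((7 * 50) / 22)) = 121319 / 151200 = 0.80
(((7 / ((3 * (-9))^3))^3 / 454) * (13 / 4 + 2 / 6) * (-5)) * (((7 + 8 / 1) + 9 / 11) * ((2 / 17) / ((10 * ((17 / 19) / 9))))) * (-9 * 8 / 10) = -8126699 / 339684122832322455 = -0.00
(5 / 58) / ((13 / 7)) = 35 / 754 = 0.05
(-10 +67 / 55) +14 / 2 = -98 / 55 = -1.78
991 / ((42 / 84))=1982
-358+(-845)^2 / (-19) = -720827 / 19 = -37938.26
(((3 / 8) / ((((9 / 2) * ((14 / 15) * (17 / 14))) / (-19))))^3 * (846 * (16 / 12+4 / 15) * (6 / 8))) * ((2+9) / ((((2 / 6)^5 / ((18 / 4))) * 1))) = -5234845901175 / 157216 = -33297157.42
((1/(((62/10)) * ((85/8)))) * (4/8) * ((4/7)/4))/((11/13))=52/40579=0.00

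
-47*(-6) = 282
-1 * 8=-8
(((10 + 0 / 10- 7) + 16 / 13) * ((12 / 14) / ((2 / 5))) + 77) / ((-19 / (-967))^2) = 7323617048 / 32851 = 222934.37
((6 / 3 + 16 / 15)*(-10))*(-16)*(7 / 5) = 10304 / 15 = 686.93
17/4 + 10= 14.25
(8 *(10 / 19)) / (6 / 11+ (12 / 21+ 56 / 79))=243320 / 105507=2.31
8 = 8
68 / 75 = 0.91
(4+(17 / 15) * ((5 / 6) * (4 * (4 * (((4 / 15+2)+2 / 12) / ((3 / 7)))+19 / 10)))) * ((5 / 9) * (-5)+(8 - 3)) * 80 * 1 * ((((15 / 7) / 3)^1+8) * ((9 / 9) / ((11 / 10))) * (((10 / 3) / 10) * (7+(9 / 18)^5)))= 5989437500 / 18711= 320102.48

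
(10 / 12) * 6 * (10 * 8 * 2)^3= 20480000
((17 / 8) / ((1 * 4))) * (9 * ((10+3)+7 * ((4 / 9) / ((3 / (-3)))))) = 1513 / 32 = 47.28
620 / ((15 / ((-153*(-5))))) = 31620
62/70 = 31/35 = 0.89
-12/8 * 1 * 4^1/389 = -6/389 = -0.02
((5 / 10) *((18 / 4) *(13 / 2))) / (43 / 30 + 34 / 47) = 82485 / 12164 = 6.78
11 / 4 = 2.75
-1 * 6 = -6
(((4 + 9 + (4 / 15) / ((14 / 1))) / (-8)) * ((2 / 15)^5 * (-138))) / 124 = 62882 / 823921875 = 0.00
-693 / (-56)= 99 / 8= 12.38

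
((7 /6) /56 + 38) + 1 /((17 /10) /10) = 35825 /816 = 43.90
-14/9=-1.56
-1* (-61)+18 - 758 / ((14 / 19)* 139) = 71.60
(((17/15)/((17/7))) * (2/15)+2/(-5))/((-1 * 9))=76/2025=0.04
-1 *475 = -475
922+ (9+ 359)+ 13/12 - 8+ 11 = 15529/12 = 1294.08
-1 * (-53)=53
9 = 9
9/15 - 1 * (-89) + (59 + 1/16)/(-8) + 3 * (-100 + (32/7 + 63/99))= -9962417/49280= -202.16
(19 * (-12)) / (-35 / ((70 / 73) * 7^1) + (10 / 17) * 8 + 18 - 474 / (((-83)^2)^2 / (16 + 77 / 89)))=-229199771436216 / 17583470807935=-13.03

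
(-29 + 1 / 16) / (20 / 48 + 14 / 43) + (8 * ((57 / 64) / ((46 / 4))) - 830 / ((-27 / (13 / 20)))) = -4372802 / 237843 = -18.39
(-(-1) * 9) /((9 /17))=17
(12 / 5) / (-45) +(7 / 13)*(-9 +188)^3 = 3011052923 / 975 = 3088259.41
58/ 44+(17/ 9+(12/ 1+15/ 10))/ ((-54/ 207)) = -57.67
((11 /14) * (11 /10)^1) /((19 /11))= 1331 /2660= 0.50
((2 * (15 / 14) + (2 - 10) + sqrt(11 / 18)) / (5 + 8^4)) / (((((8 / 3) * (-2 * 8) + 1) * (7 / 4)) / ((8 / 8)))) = 164 / 8372875 - 2 * sqrt(22) / 3588375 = 0.00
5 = 5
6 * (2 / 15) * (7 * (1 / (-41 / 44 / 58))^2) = 182355712 / 8405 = 21696.10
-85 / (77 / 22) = -170 / 7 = -24.29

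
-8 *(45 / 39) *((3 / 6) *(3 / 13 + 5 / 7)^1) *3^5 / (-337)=1253880 / 398671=3.15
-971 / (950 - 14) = -971 / 936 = -1.04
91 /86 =1.06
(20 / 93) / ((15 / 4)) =16 / 279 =0.06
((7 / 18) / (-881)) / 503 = -7 / 7976574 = -0.00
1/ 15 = 0.07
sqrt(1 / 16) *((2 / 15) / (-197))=-1 / 5910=-0.00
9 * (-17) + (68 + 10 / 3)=-245 / 3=-81.67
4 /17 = 0.24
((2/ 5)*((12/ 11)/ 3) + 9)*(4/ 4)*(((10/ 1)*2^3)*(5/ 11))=40240/ 121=332.56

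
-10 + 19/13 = -111/13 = -8.54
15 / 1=15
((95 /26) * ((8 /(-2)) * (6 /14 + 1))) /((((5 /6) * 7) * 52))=-570 /8281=-0.07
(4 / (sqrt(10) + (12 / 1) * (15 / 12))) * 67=804 / 43 -268 * sqrt(10) / 215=14.76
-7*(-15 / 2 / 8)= 105 / 16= 6.56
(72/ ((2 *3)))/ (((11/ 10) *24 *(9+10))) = 5/ 209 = 0.02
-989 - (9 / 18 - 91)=-1797 / 2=-898.50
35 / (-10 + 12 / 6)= -35 / 8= -4.38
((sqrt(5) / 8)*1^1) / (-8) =-sqrt(5) / 64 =-0.03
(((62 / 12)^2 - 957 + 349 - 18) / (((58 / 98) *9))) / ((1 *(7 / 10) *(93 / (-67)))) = 50593375 / 436914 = 115.80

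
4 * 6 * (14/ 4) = 84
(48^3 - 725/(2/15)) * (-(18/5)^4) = -11038698792/625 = -17661918.07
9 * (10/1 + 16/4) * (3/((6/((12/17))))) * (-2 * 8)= -12096/17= -711.53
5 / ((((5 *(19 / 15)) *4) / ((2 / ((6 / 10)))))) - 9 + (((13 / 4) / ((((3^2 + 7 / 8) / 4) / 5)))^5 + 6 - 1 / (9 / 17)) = 12351.86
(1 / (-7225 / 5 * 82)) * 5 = -1 / 23698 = -0.00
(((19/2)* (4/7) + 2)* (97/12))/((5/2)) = 2522/105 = 24.02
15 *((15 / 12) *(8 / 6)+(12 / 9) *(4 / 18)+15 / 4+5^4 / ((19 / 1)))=396115 / 684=579.12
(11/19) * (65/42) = 715/798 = 0.90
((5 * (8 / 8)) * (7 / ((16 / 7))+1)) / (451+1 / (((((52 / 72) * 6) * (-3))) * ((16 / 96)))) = 4225 / 93712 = 0.05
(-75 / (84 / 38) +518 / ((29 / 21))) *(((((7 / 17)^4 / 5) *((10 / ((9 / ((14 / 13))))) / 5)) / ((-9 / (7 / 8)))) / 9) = -0.01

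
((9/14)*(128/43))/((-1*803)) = -576/241703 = -0.00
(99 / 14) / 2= 99 / 28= 3.54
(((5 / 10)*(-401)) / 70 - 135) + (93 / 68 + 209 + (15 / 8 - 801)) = -726.62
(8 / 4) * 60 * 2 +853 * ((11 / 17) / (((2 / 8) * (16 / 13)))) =138299 / 68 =2033.81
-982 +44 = -938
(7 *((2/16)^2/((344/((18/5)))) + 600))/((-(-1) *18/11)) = 847616231/330240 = 2566.67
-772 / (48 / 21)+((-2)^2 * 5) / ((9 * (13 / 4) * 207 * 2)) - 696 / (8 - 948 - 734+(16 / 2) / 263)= -7193624904019 / 21325023252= -337.33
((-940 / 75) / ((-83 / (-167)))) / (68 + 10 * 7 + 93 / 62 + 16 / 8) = -62792 / 352335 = -0.18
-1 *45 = -45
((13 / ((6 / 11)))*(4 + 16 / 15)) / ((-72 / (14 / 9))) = -19019 / 7290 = -2.61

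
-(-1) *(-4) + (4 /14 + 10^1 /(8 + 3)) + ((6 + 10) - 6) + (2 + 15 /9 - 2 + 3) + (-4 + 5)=2971 /231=12.86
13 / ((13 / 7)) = 7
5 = 5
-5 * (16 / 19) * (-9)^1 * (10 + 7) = 12240 / 19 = 644.21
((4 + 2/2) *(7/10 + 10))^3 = 1225043/8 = 153130.38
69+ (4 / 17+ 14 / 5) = 6123 / 85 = 72.04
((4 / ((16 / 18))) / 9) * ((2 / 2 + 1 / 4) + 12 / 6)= 13 / 8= 1.62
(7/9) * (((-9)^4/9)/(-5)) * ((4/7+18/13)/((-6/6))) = 14418/65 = 221.82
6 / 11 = 0.55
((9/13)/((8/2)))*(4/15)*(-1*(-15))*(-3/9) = -3/13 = -0.23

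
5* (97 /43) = 485 /43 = 11.28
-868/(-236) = 217/59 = 3.68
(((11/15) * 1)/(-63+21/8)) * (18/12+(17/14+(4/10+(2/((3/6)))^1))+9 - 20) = 11968/253575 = 0.05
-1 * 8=-8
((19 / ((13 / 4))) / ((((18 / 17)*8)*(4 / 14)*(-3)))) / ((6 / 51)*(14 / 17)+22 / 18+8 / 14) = -4574003 / 10739352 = -0.43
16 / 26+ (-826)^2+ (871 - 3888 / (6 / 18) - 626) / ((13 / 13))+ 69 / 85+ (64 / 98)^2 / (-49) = 87213033389218 / 130002145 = 670858.42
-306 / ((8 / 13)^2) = -25857 / 32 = -808.03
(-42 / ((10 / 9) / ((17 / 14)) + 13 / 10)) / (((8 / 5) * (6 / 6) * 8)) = -80325 / 54224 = -1.48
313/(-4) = -313/4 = -78.25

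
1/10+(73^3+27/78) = 25286134/65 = 389017.45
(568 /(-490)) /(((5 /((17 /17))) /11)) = -2.55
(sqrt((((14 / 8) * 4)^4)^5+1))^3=22539340290692258511576120.00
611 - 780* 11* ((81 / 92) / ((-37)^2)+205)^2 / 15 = -95327454553082427 / 3965724676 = -24037839.83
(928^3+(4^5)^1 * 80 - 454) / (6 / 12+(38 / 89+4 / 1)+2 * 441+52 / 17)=2418561419668 / 2693097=898059.53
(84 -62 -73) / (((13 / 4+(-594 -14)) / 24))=4896 / 2419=2.02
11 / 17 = 0.65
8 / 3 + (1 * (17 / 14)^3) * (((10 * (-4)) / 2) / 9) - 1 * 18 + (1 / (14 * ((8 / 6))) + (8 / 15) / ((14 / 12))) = -2321597 / 123480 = -18.80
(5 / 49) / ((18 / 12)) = 10 / 147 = 0.07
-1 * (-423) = 423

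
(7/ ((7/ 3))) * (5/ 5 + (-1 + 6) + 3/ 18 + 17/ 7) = 361/ 14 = 25.79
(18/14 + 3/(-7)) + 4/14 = 1.14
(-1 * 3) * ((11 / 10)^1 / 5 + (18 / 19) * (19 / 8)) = -741 / 100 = -7.41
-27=-27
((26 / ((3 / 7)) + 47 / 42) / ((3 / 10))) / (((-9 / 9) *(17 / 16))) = -69200 / 357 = -193.84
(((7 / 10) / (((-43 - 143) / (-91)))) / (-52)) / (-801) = 49 / 5959440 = 0.00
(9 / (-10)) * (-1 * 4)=18 / 5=3.60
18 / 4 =9 / 2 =4.50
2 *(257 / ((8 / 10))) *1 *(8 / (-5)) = -1028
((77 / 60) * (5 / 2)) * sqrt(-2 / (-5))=77 * sqrt(10) / 120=2.03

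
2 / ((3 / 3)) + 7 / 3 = 13 / 3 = 4.33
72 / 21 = 24 / 7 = 3.43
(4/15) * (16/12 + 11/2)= 82/45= 1.82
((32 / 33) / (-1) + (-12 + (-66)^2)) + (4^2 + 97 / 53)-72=7501217 / 1749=4288.86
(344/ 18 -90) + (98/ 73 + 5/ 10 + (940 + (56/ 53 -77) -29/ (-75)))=1384825681/ 1741050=795.40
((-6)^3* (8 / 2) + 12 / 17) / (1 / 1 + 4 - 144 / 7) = 102732 / 1853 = 55.44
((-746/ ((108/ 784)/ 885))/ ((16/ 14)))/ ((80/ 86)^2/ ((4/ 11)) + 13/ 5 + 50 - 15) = -348924836225/ 3326508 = -104892.23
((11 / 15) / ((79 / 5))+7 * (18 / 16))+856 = 1637995 / 1896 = 863.92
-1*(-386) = 386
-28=-28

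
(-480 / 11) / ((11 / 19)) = -9120 / 121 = -75.37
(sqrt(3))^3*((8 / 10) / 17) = 12*sqrt(3) / 85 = 0.24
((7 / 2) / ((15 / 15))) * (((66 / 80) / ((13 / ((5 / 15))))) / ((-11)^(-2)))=9317 / 1040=8.96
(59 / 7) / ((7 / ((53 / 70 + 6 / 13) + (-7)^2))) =2696241 / 44590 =60.47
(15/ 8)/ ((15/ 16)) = 2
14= 14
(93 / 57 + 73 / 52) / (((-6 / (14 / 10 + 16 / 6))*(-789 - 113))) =182939 / 80205840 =0.00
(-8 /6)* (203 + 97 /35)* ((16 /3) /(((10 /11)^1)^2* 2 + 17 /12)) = -223089152 /467985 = -476.70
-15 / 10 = -3 / 2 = -1.50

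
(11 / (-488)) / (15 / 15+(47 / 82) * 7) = -451 / 100284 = -0.00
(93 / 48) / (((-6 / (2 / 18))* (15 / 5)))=-31 / 2592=-0.01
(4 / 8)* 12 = 6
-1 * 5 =-5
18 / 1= 18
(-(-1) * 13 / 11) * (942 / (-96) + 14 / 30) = -29159 / 2640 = -11.05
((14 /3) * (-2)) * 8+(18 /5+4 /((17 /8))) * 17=278 /15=18.53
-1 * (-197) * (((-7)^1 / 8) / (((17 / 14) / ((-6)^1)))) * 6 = 86877 / 17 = 5110.41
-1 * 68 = -68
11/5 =2.20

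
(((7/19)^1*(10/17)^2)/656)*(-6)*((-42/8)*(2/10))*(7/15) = 1029/1801048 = 0.00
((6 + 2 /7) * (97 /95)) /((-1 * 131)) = -4268 /87115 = -0.05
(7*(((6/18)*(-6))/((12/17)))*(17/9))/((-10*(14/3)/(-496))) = -398.18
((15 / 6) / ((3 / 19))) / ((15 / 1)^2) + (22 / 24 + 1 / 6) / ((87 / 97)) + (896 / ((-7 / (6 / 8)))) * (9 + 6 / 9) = -14512463 / 15660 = -926.72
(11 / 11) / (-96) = -1 / 96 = -0.01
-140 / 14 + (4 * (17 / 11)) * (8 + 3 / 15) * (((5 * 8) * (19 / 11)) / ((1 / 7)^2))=20763814 / 121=171601.77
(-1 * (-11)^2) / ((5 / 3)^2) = -1089 / 25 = -43.56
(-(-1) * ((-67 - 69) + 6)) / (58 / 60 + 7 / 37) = -144300 / 1283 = -112.47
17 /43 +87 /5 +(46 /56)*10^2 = 150407 /1505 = 99.94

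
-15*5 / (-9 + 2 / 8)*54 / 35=648 / 49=13.22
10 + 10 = 20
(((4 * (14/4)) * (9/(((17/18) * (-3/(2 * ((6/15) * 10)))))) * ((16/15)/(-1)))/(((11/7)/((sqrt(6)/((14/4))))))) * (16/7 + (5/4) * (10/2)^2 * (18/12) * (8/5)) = 13061.82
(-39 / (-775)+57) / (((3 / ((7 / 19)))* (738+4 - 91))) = 14738 / 1369425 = 0.01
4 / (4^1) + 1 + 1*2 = 4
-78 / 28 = -39 / 14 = -2.79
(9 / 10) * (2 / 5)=9 / 25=0.36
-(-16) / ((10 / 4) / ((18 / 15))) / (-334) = -96 / 4175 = -0.02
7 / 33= 0.21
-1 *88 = -88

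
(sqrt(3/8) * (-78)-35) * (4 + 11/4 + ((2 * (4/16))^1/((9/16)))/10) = -16003 * sqrt(6)/120-8617/36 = -566.02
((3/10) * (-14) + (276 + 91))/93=1814/465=3.90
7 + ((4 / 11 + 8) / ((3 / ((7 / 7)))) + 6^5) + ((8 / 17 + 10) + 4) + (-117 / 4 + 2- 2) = 17438143 / 2244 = 7771.01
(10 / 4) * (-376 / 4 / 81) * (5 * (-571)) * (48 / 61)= 10734800 / 1647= 6517.79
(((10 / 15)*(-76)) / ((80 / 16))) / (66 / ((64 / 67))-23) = -4864 / 22125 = -0.22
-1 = -1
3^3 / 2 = 27 / 2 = 13.50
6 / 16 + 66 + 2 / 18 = 4787 / 72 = 66.49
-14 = -14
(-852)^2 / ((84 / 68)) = 4113456 / 7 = 587636.57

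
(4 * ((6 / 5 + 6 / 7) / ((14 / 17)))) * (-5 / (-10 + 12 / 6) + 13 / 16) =3519 / 245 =14.36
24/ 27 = 8/ 9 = 0.89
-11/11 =-1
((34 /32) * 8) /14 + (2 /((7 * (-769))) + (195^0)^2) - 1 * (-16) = 379109 /21532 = 17.61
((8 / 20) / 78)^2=1 / 38025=0.00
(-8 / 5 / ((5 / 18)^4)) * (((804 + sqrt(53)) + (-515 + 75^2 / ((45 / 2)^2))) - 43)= -215923968 / 3125 - 839808 * sqrt(53) / 3125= -71052.12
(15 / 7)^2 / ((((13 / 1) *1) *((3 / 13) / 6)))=9.18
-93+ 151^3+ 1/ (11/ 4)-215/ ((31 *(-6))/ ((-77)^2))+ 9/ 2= 3529059752/ 1023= 3449716.28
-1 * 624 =-624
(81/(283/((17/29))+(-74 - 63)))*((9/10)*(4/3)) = 4131/14695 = 0.28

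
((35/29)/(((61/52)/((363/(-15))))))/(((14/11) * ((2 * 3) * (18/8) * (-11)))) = 6292/47763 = 0.13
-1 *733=-733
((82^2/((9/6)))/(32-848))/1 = -1681/306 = -5.49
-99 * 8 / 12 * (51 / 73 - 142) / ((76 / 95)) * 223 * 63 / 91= 3415863825 / 1898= 1799717.51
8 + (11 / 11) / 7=57 / 7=8.14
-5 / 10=-1 / 2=-0.50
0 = 0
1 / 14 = 0.07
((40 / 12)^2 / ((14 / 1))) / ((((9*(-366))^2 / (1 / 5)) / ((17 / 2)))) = 85 / 683577468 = 0.00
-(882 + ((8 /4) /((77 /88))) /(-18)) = -55558 /63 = -881.87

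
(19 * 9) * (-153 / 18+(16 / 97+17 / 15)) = -1194549 / 970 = -1231.49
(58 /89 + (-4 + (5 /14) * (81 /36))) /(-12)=12683 /59808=0.21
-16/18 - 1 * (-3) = 19/9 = 2.11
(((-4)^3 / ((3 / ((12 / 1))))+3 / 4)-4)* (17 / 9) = -489.69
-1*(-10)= 10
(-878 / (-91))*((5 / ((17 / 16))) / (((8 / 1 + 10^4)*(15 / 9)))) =1756 / 645099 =0.00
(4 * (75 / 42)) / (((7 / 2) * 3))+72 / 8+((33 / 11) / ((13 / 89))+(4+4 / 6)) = 22222 / 637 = 34.89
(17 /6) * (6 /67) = 17 /67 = 0.25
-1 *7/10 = -7/10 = -0.70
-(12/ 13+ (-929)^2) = -11219545/ 13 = -863041.92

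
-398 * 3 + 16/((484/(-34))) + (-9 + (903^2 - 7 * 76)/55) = 8235152/605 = 13611.82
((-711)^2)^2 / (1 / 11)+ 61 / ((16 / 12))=11244265183587 / 4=2811066295896.75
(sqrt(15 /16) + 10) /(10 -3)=sqrt(15) /28 + 10 /7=1.57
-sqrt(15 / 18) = -0.91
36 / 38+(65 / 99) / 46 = 83207 / 86526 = 0.96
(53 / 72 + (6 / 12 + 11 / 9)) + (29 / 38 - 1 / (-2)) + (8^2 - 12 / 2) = 28145 / 456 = 61.72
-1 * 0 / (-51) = 0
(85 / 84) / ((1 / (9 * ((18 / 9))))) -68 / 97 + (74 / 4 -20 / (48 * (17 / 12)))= 412306 / 11543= 35.72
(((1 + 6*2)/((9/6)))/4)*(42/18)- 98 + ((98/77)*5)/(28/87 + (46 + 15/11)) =-15247547/164286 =-92.81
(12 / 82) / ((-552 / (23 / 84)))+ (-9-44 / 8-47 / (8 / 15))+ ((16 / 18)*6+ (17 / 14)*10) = -167573 / 1968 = -85.15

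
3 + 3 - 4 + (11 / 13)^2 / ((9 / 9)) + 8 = 10.72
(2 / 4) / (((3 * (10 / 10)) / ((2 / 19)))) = 0.02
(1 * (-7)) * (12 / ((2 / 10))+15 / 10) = -861 / 2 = -430.50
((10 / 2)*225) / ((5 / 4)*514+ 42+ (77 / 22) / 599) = 224625 / 136673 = 1.64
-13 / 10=-1.30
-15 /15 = -1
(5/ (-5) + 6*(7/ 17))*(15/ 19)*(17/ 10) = 75/ 38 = 1.97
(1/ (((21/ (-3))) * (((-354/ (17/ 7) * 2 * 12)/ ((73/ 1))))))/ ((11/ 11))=1241/ 416304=0.00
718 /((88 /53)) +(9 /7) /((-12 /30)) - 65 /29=3813751 /8932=426.98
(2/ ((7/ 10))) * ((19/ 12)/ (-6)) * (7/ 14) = -95/ 252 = -0.38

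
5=5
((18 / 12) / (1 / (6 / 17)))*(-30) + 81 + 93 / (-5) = 3954 / 85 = 46.52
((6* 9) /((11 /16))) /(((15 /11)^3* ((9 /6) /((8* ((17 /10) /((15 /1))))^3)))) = 2434961408 /158203125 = 15.39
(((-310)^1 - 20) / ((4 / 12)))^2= 980100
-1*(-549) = 549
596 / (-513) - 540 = -277616 / 513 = -541.16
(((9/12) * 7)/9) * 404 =707/3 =235.67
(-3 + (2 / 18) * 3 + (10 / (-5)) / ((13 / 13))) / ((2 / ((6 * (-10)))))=140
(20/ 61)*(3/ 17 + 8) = 2780/ 1037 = 2.68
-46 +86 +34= 74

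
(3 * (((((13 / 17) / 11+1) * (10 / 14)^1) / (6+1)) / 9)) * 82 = 82000 / 27489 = 2.98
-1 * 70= -70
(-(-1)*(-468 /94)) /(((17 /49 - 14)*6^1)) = 637 /10481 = 0.06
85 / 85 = 1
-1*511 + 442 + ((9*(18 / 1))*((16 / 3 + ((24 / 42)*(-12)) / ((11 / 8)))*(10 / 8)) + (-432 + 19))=-31714 / 77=-411.87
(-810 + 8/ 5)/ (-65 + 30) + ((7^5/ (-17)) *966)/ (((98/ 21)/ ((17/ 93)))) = -202819223/ 5425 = -37386.03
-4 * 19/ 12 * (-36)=228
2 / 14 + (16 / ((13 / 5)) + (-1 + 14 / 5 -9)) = -0.90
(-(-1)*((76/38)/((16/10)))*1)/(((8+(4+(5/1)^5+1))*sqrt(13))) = 5*sqrt(13)/163176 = 0.00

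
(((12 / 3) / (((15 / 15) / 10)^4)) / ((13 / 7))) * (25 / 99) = 7000000 / 1287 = 5439.01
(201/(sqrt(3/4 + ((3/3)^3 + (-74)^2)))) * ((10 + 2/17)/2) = 34572 * sqrt(21911)/372487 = 13.74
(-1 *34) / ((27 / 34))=-1156 / 27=-42.81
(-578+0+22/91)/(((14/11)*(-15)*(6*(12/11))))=397606/85995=4.62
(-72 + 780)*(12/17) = 499.76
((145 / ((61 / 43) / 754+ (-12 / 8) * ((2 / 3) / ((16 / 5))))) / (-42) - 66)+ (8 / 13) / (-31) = -37436559362 / 681838521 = -54.91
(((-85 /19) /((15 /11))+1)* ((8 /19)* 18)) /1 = -6240 /361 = -17.29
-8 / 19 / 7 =-8 / 133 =-0.06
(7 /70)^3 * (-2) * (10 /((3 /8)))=-4 /75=-0.05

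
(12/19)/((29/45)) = 540/551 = 0.98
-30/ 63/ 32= -5/ 336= -0.01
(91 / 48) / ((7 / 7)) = 91 / 48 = 1.90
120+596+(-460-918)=-662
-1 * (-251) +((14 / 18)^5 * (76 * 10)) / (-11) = 150260969 / 649539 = 231.33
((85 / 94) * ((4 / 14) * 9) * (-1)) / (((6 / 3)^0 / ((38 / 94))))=-14535 / 15463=-0.94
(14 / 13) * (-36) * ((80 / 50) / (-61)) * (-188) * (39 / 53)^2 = -88687872 / 856745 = -103.52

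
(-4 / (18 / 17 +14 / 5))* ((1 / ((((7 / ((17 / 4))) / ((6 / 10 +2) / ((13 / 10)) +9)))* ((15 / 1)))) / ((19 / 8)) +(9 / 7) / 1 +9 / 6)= -201671 / 65436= -3.08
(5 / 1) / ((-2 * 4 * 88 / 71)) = -355 / 704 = -0.50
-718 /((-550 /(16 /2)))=2872 /275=10.44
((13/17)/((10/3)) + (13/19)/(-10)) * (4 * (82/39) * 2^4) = 20992/969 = 21.66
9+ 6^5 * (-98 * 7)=-5334327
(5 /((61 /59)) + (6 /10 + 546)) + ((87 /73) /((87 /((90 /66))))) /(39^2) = 551.44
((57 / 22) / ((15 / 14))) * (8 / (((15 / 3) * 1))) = 1064 / 275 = 3.87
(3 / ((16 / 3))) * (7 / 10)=63 / 160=0.39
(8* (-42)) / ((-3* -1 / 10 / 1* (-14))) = 80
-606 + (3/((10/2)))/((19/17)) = -605.46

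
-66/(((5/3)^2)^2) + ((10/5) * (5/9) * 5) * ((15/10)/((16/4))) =-48527/7500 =-6.47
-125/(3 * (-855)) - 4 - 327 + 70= -260.95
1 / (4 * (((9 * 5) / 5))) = 1 / 36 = 0.03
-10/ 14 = -5/ 7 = -0.71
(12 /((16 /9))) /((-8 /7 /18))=-1701 /16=-106.31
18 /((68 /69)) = 621 /34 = 18.26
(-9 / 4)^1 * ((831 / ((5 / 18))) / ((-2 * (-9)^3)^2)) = -277 / 87480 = -0.00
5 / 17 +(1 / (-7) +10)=1208 / 119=10.15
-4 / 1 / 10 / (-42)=1 / 105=0.01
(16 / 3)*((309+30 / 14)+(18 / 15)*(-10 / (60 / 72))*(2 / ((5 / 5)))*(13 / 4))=1160.23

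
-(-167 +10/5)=165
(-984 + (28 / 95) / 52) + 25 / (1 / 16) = -721233 / 1235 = -583.99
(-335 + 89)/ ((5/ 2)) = -492/ 5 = -98.40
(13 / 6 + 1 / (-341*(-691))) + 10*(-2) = -25212511 / 1413786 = -17.83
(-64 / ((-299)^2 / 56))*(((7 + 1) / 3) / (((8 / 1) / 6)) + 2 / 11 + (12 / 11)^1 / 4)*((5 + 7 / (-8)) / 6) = -6048 / 89401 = -0.07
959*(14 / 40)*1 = 6713 / 20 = 335.65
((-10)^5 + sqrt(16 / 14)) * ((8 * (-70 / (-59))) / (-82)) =28000000 / 2419 - 80 * sqrt(14) / 2419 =11574.91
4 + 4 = 8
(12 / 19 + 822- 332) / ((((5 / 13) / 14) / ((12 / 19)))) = 20359248 / 1805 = 11279.36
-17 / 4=-4.25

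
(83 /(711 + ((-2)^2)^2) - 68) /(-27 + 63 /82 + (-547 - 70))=4046946 /38345615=0.11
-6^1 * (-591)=3546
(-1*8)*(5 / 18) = -20 / 9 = -2.22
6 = 6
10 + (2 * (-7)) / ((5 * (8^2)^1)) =1593 / 160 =9.96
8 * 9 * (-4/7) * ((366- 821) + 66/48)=130644/7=18663.43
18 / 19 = 0.95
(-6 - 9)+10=-5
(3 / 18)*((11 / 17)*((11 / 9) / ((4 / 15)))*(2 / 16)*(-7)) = -4235 / 9792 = -0.43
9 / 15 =3 / 5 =0.60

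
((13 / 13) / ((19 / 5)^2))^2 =625 / 130321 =0.00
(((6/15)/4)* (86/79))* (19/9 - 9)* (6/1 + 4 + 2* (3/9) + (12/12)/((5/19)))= -578522/53325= -10.85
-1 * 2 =-2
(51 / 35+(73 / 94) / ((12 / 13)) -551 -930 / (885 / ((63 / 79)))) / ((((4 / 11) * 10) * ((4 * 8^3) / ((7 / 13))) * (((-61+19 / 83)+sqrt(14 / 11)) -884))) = 7663092724857823 * sqrt(154) / 1893620467547613462528000+382877656987775807 / 9103944555517372416000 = 0.00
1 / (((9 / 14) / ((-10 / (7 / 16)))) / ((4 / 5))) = -256 / 9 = -28.44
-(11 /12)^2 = -121 /144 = -0.84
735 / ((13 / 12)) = 8820 / 13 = 678.46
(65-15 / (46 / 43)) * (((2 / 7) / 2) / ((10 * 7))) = 67 / 644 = 0.10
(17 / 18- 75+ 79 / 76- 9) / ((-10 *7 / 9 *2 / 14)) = 56099 / 760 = 73.81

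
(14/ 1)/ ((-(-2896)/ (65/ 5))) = 91/ 1448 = 0.06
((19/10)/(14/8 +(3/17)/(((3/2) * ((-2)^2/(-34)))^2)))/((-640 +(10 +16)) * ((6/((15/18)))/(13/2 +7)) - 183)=-18/35867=-0.00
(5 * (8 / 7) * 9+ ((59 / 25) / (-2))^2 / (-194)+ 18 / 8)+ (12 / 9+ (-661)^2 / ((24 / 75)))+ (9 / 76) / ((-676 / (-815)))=89310355067903503 / 65408070000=1365433.27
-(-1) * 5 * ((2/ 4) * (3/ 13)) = 15/ 26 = 0.58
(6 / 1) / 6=1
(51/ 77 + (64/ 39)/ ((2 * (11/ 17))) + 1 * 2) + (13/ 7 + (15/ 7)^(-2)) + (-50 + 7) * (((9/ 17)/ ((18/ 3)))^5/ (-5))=5586737088271/ 930290306400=6.01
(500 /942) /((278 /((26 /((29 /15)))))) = 16250 /632867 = 0.03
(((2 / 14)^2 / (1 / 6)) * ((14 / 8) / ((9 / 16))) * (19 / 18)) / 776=19 / 36666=0.00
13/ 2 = 6.50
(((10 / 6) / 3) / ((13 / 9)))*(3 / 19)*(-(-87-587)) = 10110 / 247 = 40.93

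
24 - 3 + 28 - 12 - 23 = 14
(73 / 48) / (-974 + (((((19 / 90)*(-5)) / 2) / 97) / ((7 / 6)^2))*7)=-49567 / 31745520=-0.00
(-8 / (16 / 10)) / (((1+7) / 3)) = -15 / 8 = -1.88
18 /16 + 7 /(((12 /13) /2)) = 391 /24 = 16.29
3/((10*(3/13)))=13/10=1.30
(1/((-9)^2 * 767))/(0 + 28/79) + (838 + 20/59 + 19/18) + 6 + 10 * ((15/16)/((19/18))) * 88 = 53774019799/33051564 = 1626.97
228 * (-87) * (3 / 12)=-4959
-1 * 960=-960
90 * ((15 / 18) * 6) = 450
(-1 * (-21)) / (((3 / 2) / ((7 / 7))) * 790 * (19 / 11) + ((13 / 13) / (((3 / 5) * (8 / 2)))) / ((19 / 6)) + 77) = 2926 / 295937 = 0.01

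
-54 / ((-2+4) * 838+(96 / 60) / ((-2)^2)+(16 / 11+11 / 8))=-7920 / 246287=-0.03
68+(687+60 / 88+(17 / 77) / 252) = 14663267 / 19404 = 755.68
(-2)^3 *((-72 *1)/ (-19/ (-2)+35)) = 12.94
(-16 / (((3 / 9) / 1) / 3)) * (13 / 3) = -624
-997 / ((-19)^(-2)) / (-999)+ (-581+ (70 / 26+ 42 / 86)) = -121484396 / 558441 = -217.54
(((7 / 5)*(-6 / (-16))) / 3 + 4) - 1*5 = -33 / 40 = -0.82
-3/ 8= -0.38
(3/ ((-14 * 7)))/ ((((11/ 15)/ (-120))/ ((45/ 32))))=30375/ 4312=7.04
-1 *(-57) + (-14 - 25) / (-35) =2034 / 35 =58.11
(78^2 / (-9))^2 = 456976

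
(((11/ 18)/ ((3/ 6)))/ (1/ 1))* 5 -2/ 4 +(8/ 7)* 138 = 20579/ 126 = 163.33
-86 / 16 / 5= -43 / 40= -1.08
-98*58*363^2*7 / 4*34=-44564012262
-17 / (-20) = 17 / 20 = 0.85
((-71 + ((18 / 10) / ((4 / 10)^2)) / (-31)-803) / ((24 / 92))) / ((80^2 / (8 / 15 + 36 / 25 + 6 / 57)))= -3693144523 / 3392640000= -1.09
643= 643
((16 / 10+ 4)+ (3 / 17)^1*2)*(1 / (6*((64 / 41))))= 10373 / 16320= 0.64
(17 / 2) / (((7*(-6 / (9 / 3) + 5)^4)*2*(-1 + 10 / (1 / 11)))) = 17 / 247212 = 0.00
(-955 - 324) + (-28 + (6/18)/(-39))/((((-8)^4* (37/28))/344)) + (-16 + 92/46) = -717453193/554112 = -1294.78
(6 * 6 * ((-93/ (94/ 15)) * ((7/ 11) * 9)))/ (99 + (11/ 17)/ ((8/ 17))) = -12655440/ 415151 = -30.48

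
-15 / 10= -3 / 2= -1.50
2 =2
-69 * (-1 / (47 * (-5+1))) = -69 / 188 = -0.37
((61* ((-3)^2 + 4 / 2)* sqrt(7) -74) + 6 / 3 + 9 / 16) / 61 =-1143 / 976 + 11* sqrt(7) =27.93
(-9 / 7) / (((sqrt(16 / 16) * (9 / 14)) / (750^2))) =-1125000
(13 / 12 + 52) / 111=637 / 1332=0.48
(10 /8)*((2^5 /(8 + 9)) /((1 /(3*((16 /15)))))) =128 /17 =7.53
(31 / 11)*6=186 / 11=16.91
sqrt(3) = 1.73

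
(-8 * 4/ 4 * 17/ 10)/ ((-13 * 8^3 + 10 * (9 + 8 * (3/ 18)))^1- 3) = 204/ 98335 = 0.00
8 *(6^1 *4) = 192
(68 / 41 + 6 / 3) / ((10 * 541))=15 / 22181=0.00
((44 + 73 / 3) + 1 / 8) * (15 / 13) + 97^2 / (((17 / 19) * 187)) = 44707669 / 330616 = 135.23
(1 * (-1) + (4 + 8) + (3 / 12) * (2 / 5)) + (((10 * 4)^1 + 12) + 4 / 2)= 651 / 10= 65.10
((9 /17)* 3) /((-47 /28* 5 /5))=-756 /799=-0.95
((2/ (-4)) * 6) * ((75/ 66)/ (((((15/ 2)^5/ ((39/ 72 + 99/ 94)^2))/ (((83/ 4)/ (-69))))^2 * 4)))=-72157393680566089/ 81487051813716654600000000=-0.00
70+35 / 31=2205 / 31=71.13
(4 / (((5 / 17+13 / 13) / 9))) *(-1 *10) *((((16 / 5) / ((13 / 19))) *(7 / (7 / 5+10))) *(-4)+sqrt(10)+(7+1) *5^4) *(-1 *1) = 3060 *sqrt(10) / 11+198443040 / 143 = 1388593.25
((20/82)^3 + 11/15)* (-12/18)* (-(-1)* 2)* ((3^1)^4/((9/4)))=-12370096/344605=-35.90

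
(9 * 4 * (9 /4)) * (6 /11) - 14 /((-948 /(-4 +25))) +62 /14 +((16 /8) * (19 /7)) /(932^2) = 129244101563 /2641919896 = 48.92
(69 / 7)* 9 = 621 / 7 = 88.71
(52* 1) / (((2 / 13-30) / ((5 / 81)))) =-845 / 7857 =-0.11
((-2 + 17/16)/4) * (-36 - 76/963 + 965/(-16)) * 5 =37129975/328704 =112.96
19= 19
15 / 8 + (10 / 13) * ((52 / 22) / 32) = 85 / 44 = 1.93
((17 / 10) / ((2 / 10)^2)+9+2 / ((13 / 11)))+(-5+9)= 1487 / 26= 57.19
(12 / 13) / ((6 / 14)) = 28 / 13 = 2.15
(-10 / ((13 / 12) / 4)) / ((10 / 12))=-576 / 13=-44.31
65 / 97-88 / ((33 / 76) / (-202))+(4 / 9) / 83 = 2966423791 / 72459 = 40939.34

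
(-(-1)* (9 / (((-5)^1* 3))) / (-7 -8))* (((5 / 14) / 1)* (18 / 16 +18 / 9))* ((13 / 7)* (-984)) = -7995 / 98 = -81.58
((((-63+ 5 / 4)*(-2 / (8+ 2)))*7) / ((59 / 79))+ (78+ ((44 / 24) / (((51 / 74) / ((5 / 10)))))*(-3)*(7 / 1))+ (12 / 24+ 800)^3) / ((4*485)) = 264412.77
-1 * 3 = -3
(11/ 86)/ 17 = 11/ 1462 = 0.01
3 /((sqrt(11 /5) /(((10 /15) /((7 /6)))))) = 12 * sqrt(55) /77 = 1.16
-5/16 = -0.31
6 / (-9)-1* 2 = -8 / 3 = -2.67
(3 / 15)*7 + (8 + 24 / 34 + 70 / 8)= 6411 / 340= 18.86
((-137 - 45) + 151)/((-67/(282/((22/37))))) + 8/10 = 811583/3685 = 220.24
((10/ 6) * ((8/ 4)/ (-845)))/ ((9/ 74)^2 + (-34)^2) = -10952/ 3209480859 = -0.00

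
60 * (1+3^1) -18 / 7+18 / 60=16641 / 70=237.73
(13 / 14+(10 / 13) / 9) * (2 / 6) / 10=1661 / 49140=0.03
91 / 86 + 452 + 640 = 94003 / 86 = 1093.06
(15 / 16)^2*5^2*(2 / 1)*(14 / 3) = 13125 / 64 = 205.08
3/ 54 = 1/ 18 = 0.06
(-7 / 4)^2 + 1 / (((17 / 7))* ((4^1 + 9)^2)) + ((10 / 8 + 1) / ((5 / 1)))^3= 72538917 / 22984000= 3.16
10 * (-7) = -70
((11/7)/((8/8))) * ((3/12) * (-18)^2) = 891/7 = 127.29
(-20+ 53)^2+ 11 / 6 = 6545 / 6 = 1090.83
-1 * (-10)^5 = 100000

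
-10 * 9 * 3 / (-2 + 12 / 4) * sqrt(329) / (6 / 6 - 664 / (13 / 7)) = 78 * sqrt(329) / 103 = 13.74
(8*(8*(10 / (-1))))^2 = 409600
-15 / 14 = -1.07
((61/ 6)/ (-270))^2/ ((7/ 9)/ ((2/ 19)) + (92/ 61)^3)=844596301/ 6445068150600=0.00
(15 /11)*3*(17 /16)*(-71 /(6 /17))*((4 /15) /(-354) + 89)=-4848496067 /62304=-77819.98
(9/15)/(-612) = -1/1020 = -0.00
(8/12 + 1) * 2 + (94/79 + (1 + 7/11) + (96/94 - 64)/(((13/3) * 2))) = -1763642/1592877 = -1.11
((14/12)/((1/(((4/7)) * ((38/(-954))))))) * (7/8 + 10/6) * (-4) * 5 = 5795/4293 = 1.35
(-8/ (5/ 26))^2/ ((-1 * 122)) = -14.18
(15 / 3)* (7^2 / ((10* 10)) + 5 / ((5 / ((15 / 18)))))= 397 / 60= 6.62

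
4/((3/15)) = 20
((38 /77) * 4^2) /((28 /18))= 2736 /539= 5.08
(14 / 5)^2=196 / 25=7.84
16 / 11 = 1.45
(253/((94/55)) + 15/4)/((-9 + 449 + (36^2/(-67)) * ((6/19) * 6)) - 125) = 36325055/66615732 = 0.55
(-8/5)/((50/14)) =-56/125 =-0.45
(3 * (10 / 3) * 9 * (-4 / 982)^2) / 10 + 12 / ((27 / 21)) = 6750376 / 723243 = 9.33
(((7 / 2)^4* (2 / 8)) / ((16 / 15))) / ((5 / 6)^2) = 50.65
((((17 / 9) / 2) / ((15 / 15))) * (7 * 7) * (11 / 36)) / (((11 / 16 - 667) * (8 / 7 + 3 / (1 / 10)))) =-9163 / 13446567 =-0.00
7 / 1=7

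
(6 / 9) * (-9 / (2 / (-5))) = 15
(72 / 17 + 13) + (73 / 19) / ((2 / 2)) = 6808 / 323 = 21.08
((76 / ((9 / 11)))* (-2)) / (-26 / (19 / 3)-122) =7942 / 5391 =1.47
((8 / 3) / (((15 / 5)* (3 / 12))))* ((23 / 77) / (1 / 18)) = 19.12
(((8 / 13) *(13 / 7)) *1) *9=10.29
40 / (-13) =-40 / 13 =-3.08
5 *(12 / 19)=60 / 19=3.16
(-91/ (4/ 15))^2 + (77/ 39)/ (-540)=116451.56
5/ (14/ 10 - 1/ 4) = 100/ 23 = 4.35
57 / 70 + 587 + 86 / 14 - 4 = 41297 / 70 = 589.96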